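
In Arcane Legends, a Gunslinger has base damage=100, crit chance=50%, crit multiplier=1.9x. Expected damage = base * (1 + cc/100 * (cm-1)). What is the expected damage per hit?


E[dmg] = base * (1 + crit_chance * (crit_mult - 1))
cc as decimal = 50/100 = 0.5
cm - 1 = 1.9 - 1 = 0.9
Bonus factor = 0.5 * 0.9 = 0.45
Total multiplier = 1 + 0.45 = 1.45
Expected damage = 100 * 1.45 = 145.00

145.00 damage


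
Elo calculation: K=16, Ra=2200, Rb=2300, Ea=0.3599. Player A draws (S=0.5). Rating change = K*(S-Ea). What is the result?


Elo update: delta = K * (S - Ea), where S = 0.5 (draws)
S - Ea = 0.5 - 0.3599 = 0.1401
Rating change = 16 * 0.1401
= 2.24

2.24 rating points


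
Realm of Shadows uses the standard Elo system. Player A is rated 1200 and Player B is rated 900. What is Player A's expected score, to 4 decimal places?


Elo expected score: Ea = 1/(1 + 10^((Rb-Ra)/400))
Rb - Ra = 900 - 1200 = -300
(Rb-Ra)/400 = -300/400 = -0.75
10^-0.75 = 0.177828
Ea = 1/(1 + 0.177828) = 1/1.177828 = 0.8490

0.8490


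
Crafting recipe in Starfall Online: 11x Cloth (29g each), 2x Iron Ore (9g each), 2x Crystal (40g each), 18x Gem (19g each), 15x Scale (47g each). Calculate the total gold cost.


Cost breakdown:
  Cloth: 11 * 29 = 319
  Iron Ore: 2 * 9 = 18
  Crystal: 2 * 40 = 80
  Gem: 18 * 19 = 342
  Scale: 15 * 47 = 705
Total = 319 + 18 + 80 + 342 + 705 = 1464

1464 gold


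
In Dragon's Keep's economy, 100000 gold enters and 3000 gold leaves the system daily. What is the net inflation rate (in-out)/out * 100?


Net gold = 100000 - 3000 = 97000
Inflation rate = net / sunk * 100 = 97000 / 3000 * 100
= 32.333333 * 100
= 3233.33%

3233.33%


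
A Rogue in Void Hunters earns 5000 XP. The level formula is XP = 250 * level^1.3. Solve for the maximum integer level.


XP = 250 * level^1.3, so level = (XP / 250)^(1/1.3)
= (5000 / 250)^(1/1.3)
= 20.0^0.7692
= 10.0183
Floor: level = 10

level 10


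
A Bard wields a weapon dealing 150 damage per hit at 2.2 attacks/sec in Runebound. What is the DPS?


DPS = damage * attack_speed
= 150 * 2.2
= 330.0

330.0 DPS


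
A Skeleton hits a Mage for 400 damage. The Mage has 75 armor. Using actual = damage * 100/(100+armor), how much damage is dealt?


actual = 400 * 100 / (100 + 75)
= 400 * 100 / 175
= 40000 / 175
= 228.57

228.57 damage


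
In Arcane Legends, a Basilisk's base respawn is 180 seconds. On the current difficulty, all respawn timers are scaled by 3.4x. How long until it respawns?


Respawn time = base * multiplier
= 180 * 3.4
= 612.0 seconds

612.0 seconds


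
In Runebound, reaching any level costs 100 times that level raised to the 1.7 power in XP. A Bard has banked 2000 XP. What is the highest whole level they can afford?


XP = 100 * level^1.7, so level = (XP / 100)^(1/1.7)
= (2000 / 100)^(1/1.7)
= 20.0^0.5882
= 5.8252
Floor: level = 5

level 5


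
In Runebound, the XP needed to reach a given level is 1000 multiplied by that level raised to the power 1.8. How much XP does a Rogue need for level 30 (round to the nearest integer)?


XP = 1000 * level^1.8
Substitute level = 30:
XP = 1000 * 30^1.8
= 1000 * 455.8461
= 455846

455846 XP


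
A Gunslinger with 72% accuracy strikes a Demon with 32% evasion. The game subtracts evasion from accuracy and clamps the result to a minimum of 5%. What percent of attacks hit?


accuracy - evasion = 72 - 32 = 40
Apply floor: max(40, 5) = 40
Hit chance = 40%

40%


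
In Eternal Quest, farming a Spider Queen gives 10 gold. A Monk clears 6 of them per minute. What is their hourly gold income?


Gold per minute = 10 * 6 = 60
Gold per hour = 60 * 60 = 3600

3600 gold/hour


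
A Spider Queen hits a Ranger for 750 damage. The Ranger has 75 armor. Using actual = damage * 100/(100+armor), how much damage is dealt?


actual = 750 * 100 / (100 + 75)
= 750 * 100 / 175
= 75000 / 175
= 428.57

428.57 damage


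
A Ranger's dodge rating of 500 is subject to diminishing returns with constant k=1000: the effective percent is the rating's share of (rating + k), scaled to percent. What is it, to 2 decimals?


effective% = rating / (rating + k) * 100
= 500 / (500 + 1000) * 100
= 500 / 1500 * 100
= 0.333333 * 100
= 33.33%

33.33%


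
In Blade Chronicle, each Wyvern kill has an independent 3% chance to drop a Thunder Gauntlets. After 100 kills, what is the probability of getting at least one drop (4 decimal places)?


P(at least one) = 1 - P(none) = 1 - (1-p)^n
p = 3/100 = 0.03
1 - p = 0.97
(1 - p)^100 = 0.97^100 = 0.047553
P(at least one) = 1 - 0.047553 = 0.9524

0.9524


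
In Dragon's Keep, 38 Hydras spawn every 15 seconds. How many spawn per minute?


Spawns per minute = count * (60 / interval)
= 38 * (60 / 15)
= 38 * 4.0
= 152.0

152.0 per minute


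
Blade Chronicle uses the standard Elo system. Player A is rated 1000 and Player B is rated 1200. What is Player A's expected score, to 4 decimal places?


Elo expected score: Ea = 1/(1 + 10^((Rb-Ra)/400))
Rb - Ra = 1200 - 1000 = 200
(Rb-Ra)/400 = 200/400 = 0.5
10^0.5 = 3.162278
Ea = 1/(1 + 3.162278) = 1/4.162278 = 0.2403

0.2403


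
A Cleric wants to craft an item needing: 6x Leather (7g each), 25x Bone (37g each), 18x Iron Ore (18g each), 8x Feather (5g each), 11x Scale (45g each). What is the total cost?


Cost breakdown:
  Leather: 6 * 7 = 42
  Bone: 25 * 37 = 925
  Iron Ore: 18 * 18 = 324
  Feather: 8 * 5 = 40
  Scale: 11 * 45 = 495
Total = 42 + 925 + 324 + 40 + 495 = 1826

1826 gold


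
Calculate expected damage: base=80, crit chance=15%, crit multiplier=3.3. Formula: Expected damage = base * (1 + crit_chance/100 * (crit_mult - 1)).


E[dmg] = base * (1 + crit_chance * (crit_mult - 1))
cc as decimal = 15/100 = 0.15
cm - 1 = 3.3 - 1 = 2.3
Bonus factor = 0.15 * 2.3 = 0.345
Total multiplier = 1 + 0.345 = 1.345
Expected damage = 80 * 1.345 = 107.60

107.60 damage


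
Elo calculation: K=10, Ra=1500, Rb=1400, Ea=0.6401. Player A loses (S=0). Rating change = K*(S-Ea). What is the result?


Elo update: delta = K * (S - Ea), where S = 0 (loses)
S - Ea = 0 - 0.6401 = -0.6401
Rating change = 10 * -0.6401
= -6.40

-6.40 rating points


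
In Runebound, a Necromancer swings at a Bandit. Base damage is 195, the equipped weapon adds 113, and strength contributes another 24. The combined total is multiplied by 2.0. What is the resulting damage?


Sum base + weapon + str = 195 + 113 + 24 = 332
Multiply by 2.0:
332 * 2.0 = 664.0

664.0 damage


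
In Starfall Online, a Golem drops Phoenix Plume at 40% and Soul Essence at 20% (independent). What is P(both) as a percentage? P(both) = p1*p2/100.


For independent events, P(both) = P(A) * P(B)
= 40% * 20%
= 800 / 100 %
= 8.0%

8.0%


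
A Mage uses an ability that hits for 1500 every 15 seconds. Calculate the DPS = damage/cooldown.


DPS = damage / cooldown
= 1500 / 15
= 100.00

100.00 DPS


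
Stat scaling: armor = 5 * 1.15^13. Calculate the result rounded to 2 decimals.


value = base * growth^level
= 5 * 1.15^13
= 5 * 6.152788
= 30.76

30.76 armor


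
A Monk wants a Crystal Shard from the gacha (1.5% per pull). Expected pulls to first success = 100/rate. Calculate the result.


Expected pulls for a geometric distribution = 1/p = 100 / rate%
= 100 / 1.5
= 66.67

66.67 pulls


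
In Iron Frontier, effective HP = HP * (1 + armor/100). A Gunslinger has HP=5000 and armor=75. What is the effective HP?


EHP = 5000 * (1 + 75/100)
= 5000 * (1 + 0.75)
= 5000 * 1.75
= 8750.0

8750.0 EHP


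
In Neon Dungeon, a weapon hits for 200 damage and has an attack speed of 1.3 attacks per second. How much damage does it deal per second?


DPS = damage * attack_speed
= 200 * 1.3
= 260.0

260.0 DPS


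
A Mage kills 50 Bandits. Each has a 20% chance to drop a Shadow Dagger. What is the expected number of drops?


Expected drops = kills * (drop_rate / 100)
= 50 * (20 / 100)
= 50 * 0.2
= 10.0

10.0 drops


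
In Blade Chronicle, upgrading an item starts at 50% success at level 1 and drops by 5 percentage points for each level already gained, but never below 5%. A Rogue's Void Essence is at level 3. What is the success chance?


raw_rate = 50 - 5 * (3 - 1)
= 50 - 5 * 2
= 50 - 10
= 40
Apply floor: max(40, 5) = 40%

40%


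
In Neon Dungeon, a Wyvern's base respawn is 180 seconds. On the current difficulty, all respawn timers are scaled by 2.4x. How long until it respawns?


Respawn time = base * multiplier
= 180 * 2.4
= 432.0 seconds

432.0 seconds


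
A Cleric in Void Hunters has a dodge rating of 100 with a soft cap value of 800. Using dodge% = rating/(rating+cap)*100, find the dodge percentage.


dodge% = 100 / (100 + 800) * 100
= 100 / 900 * 100
= 0.111111 * 100
= 11.11%

11.11%


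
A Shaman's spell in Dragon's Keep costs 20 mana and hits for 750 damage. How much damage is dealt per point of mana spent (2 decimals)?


Efficiency = damage / mana
= 750 / 20
= 37.50

37.50 dmg/mana


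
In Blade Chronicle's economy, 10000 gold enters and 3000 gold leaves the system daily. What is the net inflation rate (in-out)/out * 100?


Net gold = 10000 - 3000 = 7000
Inflation rate = net / sunk * 100 = 7000 / 3000 * 100
= 2.333333 * 100
= 233.33%

233.33%


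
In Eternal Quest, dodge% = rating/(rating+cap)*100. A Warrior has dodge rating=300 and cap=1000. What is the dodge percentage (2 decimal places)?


dodge% = 300 / (300 + 1000) * 100
= 300 / 1300 * 100
= 0.230769 * 100
= 23.08%

23.08%


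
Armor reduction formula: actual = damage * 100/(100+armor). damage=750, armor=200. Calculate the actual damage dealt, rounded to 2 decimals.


actual = 750 * 100 / (100 + 200)
= 750 * 100 / 300
= 75000 / 300
= 250.00

250.00 damage


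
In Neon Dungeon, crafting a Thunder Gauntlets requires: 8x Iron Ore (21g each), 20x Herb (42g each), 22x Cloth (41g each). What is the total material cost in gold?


Cost breakdown:
  Iron Ore: 8 * 21 = 168
  Herb: 20 * 42 = 840
  Cloth: 22 * 41 = 902
Total = 168 + 840 + 902 = 1910

1910 gold


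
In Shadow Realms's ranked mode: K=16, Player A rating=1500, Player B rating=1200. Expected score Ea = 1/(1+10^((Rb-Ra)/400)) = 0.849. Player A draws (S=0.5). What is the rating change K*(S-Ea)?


Elo update: delta = K * (S - Ea), where S = 0.5 (draws)
S - Ea = 0.5 - 0.849 = -0.349
Rating change = 16 * -0.349
= -5.58

-5.58 rating points


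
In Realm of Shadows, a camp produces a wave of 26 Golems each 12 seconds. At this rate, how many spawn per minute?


Spawns per minute = count * (60 / interval)
= 26 * (60 / 12)
= 26 * 5.0
= 130.0

130.0 per minute


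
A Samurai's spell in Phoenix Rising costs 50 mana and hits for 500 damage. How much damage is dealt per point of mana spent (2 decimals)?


Efficiency = damage / mana
= 500 / 50
= 10.00

10.00 dmg/mana


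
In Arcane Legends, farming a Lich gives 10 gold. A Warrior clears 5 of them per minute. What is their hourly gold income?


Gold per minute = 10 * 5 = 50
Gold per hour = 50 * 60 = 3000

3000 gold/hour


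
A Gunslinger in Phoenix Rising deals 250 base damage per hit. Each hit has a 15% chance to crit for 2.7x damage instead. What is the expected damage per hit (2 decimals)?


E[dmg] = base * (1 + crit_chance * (crit_mult - 1))
cc as decimal = 15/100 = 0.15
cm - 1 = 2.7 - 1 = 1.7
Bonus factor = 0.15 * 1.7 = 0.255
Total multiplier = 1 + 0.255 = 1.255
Expected damage = 250 * 1.255 = 313.75

313.75 damage


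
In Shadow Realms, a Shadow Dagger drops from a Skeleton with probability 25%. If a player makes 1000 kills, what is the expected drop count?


Expected drops = kills * (drop_rate / 100)
= 1000 * (25 / 100)
= 1000 * 0.25
= 250.0

250.0 drops


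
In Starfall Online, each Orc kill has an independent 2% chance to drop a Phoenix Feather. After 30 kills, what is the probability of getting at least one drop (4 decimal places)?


P(at least one) = 1 - P(none) = 1 - (1-p)^n
p = 2/100 = 0.02
1 - p = 0.98
(1 - p)^30 = 0.98^30 = 0.545484
P(at least one) = 1 - 0.545484 = 0.4545

0.4545


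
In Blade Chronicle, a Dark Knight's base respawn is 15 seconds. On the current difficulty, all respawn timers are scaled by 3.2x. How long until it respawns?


Respawn time = base * multiplier
= 15 * 3.2
= 48.0 seconds

48.0 seconds


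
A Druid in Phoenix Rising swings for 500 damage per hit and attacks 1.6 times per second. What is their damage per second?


DPS = damage * attack_speed
= 500 * 1.6
= 800.0

800.0 DPS


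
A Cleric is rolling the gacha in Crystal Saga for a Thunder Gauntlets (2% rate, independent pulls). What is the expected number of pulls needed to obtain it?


Expected pulls for a geometric distribution = 1/p = 100 / rate%
= 100 / 2
= 50.0

50.0 pulls


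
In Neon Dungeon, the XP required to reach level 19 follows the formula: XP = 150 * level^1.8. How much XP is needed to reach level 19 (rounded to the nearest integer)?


XP = 150 * level^1.8
Substitute level = 19:
XP = 150 * 19^1.8
= 150 * 200.3348
= 30050

30050 XP


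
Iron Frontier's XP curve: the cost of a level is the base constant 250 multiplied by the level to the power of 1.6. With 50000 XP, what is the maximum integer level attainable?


XP = 250 * level^1.6, so level = (XP / 250)^(1/1.6)
= (50000 / 250)^(1/1.6)
= 200.0^0.625
= 27.4248
Floor: level = 27

level 27


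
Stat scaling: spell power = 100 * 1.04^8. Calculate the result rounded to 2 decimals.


value = base * growth^level
= 100 * 1.04^8
= 100 * 1.368569
= 136.86

136.86 spell power


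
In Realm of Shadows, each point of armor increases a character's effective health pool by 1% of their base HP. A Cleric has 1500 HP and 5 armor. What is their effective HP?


EHP = 1500 * (1 + 5/100)
= 1500 * (1 + 0.05)
= 1500 * 1.05
= 1575.0

1575.0 EHP


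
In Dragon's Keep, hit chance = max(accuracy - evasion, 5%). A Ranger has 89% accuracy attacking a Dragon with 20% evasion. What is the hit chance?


accuracy - evasion = 89 - 20 = 69
Apply floor: max(69, 5) = 69
Hit chance = 69%

69%


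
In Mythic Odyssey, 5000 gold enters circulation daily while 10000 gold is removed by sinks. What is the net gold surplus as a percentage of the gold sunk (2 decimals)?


Net gold = 5000 - 10000 = -5000
Inflation rate = net / sunk * 100 = -5000 / 10000 * 100
= -0.5 * 100
= -50.00%

-50.00%


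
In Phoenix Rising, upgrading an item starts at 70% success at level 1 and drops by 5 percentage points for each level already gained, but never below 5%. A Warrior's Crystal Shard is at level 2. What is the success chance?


raw_rate = 70 - 5 * (2 - 1)
= 70 - 5 * 1
= 70 - 5
= 65
Apply floor: max(65, 5) = 65%

65%


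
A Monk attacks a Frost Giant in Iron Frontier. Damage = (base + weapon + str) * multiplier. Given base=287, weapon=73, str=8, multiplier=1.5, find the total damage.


Sum base + weapon + str = 287 + 73 + 8 = 368
Multiply by 1.5:
368 * 1.5 = 552.0

552.0 damage


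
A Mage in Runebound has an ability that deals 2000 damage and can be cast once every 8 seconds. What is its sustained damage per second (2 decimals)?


DPS = damage / cooldown
= 2000 / 8
= 250.00

250.00 DPS


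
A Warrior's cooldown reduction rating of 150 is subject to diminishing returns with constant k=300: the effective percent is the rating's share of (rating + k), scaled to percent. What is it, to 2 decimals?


effective% = rating / (rating + k) * 100
= 150 / (150 + 300) * 100
= 150 / 450 * 100
= 0.333333 * 100
= 33.33%

33.33%


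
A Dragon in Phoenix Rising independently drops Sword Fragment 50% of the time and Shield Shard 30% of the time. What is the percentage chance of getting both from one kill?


For independent events, P(both) = P(A) * P(B)
= 50% * 30%
= 1500 / 100 %
= 15.0%

15.0%


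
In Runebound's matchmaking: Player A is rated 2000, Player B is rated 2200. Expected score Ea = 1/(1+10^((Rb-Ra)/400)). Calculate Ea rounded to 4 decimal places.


Elo expected score: Ea = 1/(1 + 10^((Rb-Ra)/400))
Rb - Ra = 2200 - 2000 = 200
(Rb-Ra)/400 = 200/400 = 0.5
10^0.5 = 3.162278
Ea = 1/(1 + 3.162278) = 1/4.162278 = 0.2403

0.2403


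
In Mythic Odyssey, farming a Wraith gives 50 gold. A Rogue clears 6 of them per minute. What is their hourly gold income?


Gold per minute = 50 * 6 = 300
Gold per hour = 300 * 60 = 18000

18000 gold/hour


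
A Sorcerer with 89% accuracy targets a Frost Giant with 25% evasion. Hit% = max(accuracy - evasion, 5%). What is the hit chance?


accuracy - evasion = 89 - 25 = 64
Apply floor: max(64, 5) = 64
Hit chance = 64%

64%


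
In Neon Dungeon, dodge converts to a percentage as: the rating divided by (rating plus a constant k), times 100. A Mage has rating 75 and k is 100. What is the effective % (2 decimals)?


effective% = rating / (rating + k) * 100
= 75 / (75 + 100) * 100
= 75 / 175 * 100
= 0.428571 * 100
= 42.86%

42.86%


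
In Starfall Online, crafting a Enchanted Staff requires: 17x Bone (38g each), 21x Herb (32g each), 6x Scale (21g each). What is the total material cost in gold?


Cost breakdown:
  Bone: 17 * 38 = 646
  Herb: 21 * 32 = 672
  Scale: 6 * 21 = 126
Total = 646 + 672 + 126 = 1444

1444 gold


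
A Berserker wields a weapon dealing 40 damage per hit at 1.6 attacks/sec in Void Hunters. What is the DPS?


DPS = damage * attack_speed
= 40 * 1.6
= 64.0

64.0 DPS


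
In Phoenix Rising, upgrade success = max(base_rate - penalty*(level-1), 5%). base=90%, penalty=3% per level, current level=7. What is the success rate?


raw_rate = 90 - 3 * (7 - 1)
= 90 - 3 * 6
= 90 - 18
= 72
Apply floor: max(72, 5) = 72%

72%


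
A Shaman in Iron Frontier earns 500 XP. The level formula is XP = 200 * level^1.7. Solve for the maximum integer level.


XP = 200 * level^1.7, so level = (XP / 200)^(1/1.7)
= (500 / 200)^(1/1.7)
= 2.5^0.5882
= 1.7143
Floor: level = 1

level 1


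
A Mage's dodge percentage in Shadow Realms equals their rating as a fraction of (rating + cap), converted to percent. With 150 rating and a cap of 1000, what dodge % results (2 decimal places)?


dodge% = 150 / (150 + 1000) * 100
= 150 / 1150 * 100
= 0.130435 * 100
= 13.04%

13.04%


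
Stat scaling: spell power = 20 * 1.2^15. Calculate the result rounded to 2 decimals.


value = base * growth^level
= 20 * 1.2^15
= 20 * 15.407022
= 308.14

308.14 spell power


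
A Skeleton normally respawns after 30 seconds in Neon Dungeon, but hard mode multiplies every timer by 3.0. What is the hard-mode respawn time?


Respawn time = base * multiplier
= 30 * 3.0
= 90.0 seconds

90.0 seconds


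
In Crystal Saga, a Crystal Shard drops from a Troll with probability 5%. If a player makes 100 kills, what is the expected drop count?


Expected drops = kills * (drop_rate / 100)
= 100 * (5 / 100)
= 100 * 0.05
= 5.0

5.0 drops


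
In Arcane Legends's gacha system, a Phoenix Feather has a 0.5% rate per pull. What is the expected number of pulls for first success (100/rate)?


Expected pulls for a geometric distribution = 1/p = 100 / rate%
= 100 / 0.5
= 200.0

200.0 pulls


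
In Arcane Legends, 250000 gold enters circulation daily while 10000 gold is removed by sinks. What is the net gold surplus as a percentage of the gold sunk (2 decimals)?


Net gold = 250000 - 10000 = 240000
Inflation rate = net / sunk * 100 = 240000 / 10000 * 100
= 24.0 * 100
= 2400.00%

2400.00%


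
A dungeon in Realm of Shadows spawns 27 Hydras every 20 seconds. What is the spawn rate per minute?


Spawns per minute = count * (60 / interval)
= 27 * (60 / 20)
= 27 * 3.0
= 81.0

81.0 per minute


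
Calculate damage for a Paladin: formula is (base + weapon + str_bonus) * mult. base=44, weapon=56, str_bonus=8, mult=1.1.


Sum base + weapon + str = 44 + 56 + 8 = 108
Multiply by 1.1:
108 * 1.1 = 118.8

118.8 damage


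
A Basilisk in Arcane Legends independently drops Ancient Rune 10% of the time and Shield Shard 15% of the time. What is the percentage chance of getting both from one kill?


For independent events, P(both) = P(A) * P(B)
= 10% * 15%
= 150 / 100 %
= 1.5%

1.5%


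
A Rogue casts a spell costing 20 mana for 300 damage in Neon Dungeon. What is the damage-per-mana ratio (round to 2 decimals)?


Efficiency = damage / mana
= 300 / 20
= 15.00

15.00 dmg/mana


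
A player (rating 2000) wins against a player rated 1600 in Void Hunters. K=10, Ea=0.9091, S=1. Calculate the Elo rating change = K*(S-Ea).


Elo update: delta = K * (S - Ea), where S = 1 (wins)
S - Ea = 1 - 0.9091 = 0.0909
Rating change = 10 * 0.0909
= 0.91

0.91 rating points


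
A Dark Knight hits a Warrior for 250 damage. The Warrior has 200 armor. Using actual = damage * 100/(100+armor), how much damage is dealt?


actual = 250 * 100 / (100 + 200)
= 250 * 100 / 300
= 25000 / 300
= 83.33

83.33 damage


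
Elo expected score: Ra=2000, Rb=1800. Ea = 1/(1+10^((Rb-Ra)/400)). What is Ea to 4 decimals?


Elo expected score: Ea = 1/(1 + 10^((Rb-Ra)/400))
Rb - Ra = 1800 - 2000 = -200
(Rb-Ra)/400 = -200/400 = -0.5
10^-0.5 = 0.316228
Ea = 1/(1 + 0.316228) = 1/1.316228 = 0.7597

0.7597


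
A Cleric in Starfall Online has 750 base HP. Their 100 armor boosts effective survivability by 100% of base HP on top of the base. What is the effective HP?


EHP = 750 * (1 + 100/100)
= 750 * (1 + 1.0)
= 750 * 2.0
= 1500.0

1500.0 EHP


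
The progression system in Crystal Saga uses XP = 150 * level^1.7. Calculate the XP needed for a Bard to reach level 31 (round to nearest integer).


XP = 150 * level^1.7
Substitute level = 31:
XP = 150 * 31^1.7
= 150 * 343.0164
= 51452

51452 XP


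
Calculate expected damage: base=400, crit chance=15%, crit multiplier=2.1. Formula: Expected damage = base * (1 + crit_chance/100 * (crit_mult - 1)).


E[dmg] = base * (1 + crit_chance * (crit_mult - 1))
cc as decimal = 15/100 = 0.15
cm - 1 = 2.1 - 1 = 1.1
Bonus factor = 0.15 * 1.1 = 0.165
Total multiplier = 1 + 0.165 = 1.165
Expected damage = 400 * 1.165 = 466.00

466.00 damage


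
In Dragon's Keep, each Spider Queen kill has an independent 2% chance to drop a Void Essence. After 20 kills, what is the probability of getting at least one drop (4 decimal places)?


P(at least one) = 1 - P(none) = 1 - (1-p)^n
p = 2/100 = 0.02
1 - p = 0.98
(1 - p)^20 = 0.98^20 = 0.667608
P(at least one) = 1 - 0.667608 = 0.3324

0.3324


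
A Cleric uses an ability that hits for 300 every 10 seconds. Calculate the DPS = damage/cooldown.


DPS = damage / cooldown
= 300 / 10
= 30.00

30.00 DPS


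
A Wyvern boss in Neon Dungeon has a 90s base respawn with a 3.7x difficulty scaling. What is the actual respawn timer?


Respawn time = base * multiplier
= 90 * 3.7
= 333.0 seconds

333.0 seconds


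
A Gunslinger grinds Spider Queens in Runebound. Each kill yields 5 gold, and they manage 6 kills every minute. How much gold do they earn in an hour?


Gold per minute = 5 * 6 = 30
Gold per hour = 30 * 60 = 1800

1800 gold/hour


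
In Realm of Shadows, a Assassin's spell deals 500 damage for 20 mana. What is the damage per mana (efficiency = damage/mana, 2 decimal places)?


Efficiency = damage / mana
= 500 / 20
= 25.00

25.00 dmg/mana


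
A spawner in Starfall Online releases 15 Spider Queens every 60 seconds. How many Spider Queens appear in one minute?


Spawns per minute = count * (60 / interval)
= 15 * (60 / 60)
= 15 * 1.0
= 15.0

15.0 per minute


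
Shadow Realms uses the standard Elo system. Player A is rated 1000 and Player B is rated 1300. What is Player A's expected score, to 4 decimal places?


Elo expected score: Ea = 1/(1 + 10^((Rb-Ra)/400))
Rb - Ra = 1300 - 1000 = 300
(Rb-Ra)/400 = 300/400 = 0.75
10^0.75 = 5.623413
Ea = 1/(1 + 5.623413) = 1/6.623413 = 0.1510

0.1510


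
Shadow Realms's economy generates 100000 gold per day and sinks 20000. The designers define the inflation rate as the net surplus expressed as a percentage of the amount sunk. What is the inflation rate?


Net gold = 100000 - 20000 = 80000
Inflation rate = net / sunk * 100 = 80000 / 20000 * 100
= 4.0 * 100
= 400.00%

400.00%


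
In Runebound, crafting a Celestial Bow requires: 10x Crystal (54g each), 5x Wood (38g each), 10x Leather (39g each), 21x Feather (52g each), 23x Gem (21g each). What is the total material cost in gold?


Cost breakdown:
  Crystal: 10 * 54 = 540
  Wood: 5 * 38 = 190
  Leather: 10 * 39 = 390
  Feather: 21 * 52 = 1092
  Gem: 23 * 21 = 483
Total = 540 + 190 + 390 + 1092 + 483 = 2695

2695 gold


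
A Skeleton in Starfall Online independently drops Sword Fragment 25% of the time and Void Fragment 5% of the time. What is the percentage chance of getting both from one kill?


For independent events, P(both) = P(A) * P(B)
= 25% * 5%
= 125 / 100 %
= 1.25%

1.25%


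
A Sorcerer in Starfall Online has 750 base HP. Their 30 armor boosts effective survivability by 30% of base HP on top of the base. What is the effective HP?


EHP = 750 * (1 + 30/100)
= 750 * (1 + 0.3)
= 750 * 1.3
= 975.0

975.0 EHP


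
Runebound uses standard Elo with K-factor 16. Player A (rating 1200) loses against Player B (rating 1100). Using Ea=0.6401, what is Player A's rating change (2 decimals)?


Elo update: delta = K * (S - Ea), where S = 0 (loses)
S - Ea = 0 - 0.6401 = -0.6401
Rating change = 16 * -0.6401
= -10.24

-10.24 rating points


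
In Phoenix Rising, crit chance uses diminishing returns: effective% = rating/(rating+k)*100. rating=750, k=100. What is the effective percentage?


effective% = rating / (rating + k) * 100
= 750 / (750 + 100) * 100
= 750 / 850 * 100
= 0.882353 * 100
= 88.24%

88.24%


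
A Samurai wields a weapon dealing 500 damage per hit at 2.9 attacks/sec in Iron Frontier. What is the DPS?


DPS = damage * attack_speed
= 500 * 2.9
= 1450.0

1450.0 DPS


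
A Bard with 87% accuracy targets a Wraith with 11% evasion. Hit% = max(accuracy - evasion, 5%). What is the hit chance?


accuracy - evasion = 87 - 11 = 76
Apply floor: max(76, 5) = 76
Hit chance = 76%

76%


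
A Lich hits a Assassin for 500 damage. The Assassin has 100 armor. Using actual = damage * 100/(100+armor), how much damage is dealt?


actual = 500 * 100 / (100 + 100)
= 500 * 100 / 200
= 50000 / 200
= 250.00

250.00 damage


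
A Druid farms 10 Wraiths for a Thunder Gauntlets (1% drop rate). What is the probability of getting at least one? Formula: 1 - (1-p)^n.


P(at least one) = 1 - P(none) = 1 - (1-p)^n
p = 1/100 = 0.01
1 - p = 0.99
(1 - p)^10 = 0.99^10 = 0.904382
P(at least one) = 1 - 0.904382 = 0.0956

0.0956


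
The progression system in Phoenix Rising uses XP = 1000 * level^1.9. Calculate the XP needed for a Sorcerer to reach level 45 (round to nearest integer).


XP = 1000 * level^1.9
Substitute level = 45:
XP = 1000 * 45^1.9
= 1000 * 1383.897
= 1383897

1383897 XP


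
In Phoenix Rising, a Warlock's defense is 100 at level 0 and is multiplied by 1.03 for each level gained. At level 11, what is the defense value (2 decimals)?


value = base * growth^level
= 100 * 1.03^11
= 100 * 1.384234
= 138.42

138.42 defense


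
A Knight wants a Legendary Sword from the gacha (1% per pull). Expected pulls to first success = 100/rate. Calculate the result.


Expected pulls for a geometric distribution = 1/p = 100 / rate%
= 100 / 1
= 100.0

100.0 pulls


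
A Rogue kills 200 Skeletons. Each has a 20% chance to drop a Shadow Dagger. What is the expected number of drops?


Expected drops = kills * (drop_rate / 100)
= 200 * (20 / 100)
= 200 * 0.2
= 40.0

40.0 drops


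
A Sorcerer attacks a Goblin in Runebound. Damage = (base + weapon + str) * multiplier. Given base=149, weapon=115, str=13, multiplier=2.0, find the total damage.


Sum base + weapon + str = 149 + 115 + 13 = 277
Multiply by 2.0:
277 * 2.0 = 554.0

554.0 damage


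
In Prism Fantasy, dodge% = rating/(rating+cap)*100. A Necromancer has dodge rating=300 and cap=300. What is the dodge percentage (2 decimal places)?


dodge% = 300 / (300 + 300) * 100
= 300 / 600 * 100
= 0.5 * 100
= 50.00%

50.00%


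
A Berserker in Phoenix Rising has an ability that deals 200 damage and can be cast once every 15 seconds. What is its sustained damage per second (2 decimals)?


DPS = damage / cooldown
= 200 / 15
= 13.33

13.33 DPS


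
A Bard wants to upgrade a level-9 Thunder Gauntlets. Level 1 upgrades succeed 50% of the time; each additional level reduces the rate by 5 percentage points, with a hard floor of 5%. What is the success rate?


raw_rate = 50 - 5 * (9 - 1)
= 50 - 5 * 8
= 50 - 40
= 10
Apply floor: max(10, 5) = 10%

10%


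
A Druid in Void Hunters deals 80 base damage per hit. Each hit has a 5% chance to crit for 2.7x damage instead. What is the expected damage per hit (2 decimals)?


E[dmg] = base * (1 + crit_chance * (crit_mult - 1))
cc as decimal = 5/100 = 0.05
cm - 1 = 2.7 - 1 = 1.7
Bonus factor = 0.05 * 1.7 = 0.085
Total multiplier = 1 + 0.085 = 1.085
Expected damage = 80 * 1.085 = 86.80

86.80 damage


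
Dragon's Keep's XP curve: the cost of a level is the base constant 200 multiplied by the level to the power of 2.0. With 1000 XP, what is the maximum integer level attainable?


XP = 200 * level^2.0, so level = (XP / 200)^(1/2.0)
= (1000 / 200)^(1/2.0)
= 5.0^0.5
= 2.2361
Floor: level = 2

level 2


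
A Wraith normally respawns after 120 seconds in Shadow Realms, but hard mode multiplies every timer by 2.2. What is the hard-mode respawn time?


Respawn time = base * multiplier
= 120 * 2.2
= 264.0 seconds

264.0 seconds


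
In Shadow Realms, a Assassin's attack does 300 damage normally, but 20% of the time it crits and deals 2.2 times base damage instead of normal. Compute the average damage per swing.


E[dmg] = base * (1 + crit_chance * (crit_mult - 1))
cc as decimal = 20/100 = 0.2
cm - 1 = 2.2 - 1 = 1.2
Bonus factor = 0.2 * 1.2 = 0.24
Total multiplier = 1 + 0.24 = 1.24
Expected damage = 300 * 1.24 = 372.00

372.00 damage


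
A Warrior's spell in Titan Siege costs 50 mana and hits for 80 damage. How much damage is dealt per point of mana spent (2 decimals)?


Efficiency = damage / mana
= 80 / 50
= 1.60

1.60 dmg/mana


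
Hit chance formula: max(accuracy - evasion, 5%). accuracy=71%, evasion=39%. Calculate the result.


accuracy - evasion = 71 - 39 = 32
Apply floor: max(32, 5) = 32
Hit chance = 32%

32%


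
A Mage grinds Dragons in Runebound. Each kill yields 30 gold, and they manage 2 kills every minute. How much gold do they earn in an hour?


Gold per minute = 30 * 2 = 60
Gold per hour = 60 * 60 = 3600

3600 gold/hour


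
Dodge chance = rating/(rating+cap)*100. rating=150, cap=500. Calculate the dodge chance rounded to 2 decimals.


dodge% = 150 / (150 + 500) * 100
= 150 / 650 * 100
= 0.230769 * 100
= 23.08%

23.08%


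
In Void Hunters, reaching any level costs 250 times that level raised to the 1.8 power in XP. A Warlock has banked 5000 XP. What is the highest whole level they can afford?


XP = 250 * level^1.8, so level = (XP / 250)^(1/1.8)
= (5000 / 250)^(1/1.8)
= 20.0^0.5556
= 5.282
Floor: level = 5

level 5


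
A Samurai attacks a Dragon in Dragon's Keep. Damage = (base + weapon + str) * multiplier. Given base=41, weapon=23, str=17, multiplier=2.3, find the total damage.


Sum base + weapon + str = 41 + 23 + 17 = 81
Multiply by 2.3:
81 * 2.3 = 186.3

186.3 damage


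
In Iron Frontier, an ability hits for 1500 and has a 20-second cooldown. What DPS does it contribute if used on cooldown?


DPS = damage / cooldown
= 1500 / 20
= 75.00

75.00 DPS


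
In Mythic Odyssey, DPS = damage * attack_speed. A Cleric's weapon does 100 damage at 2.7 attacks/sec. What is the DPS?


DPS = damage * attack_speed
= 100 * 2.7
= 270.0

270.0 DPS


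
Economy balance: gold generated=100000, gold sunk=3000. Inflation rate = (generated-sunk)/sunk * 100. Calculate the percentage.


Net gold = 100000 - 3000 = 97000
Inflation rate = net / sunk * 100 = 97000 / 3000 * 100
= 32.333333 * 100
= 3233.33%

3233.33%


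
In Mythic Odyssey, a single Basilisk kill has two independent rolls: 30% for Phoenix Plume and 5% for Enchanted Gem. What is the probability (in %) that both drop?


For independent events, P(both) = P(A) * P(B)
= 30% * 5%
= 150 / 100 %
= 1.5%

1.5%


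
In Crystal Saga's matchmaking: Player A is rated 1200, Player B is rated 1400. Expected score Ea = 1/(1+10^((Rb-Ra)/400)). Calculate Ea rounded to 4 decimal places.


Elo expected score: Ea = 1/(1 + 10^((Rb-Ra)/400))
Rb - Ra = 1400 - 1200 = 200
(Rb-Ra)/400 = 200/400 = 0.5
10^0.5 = 3.162278
Ea = 1/(1 + 3.162278) = 1/4.162278 = 0.2403

0.2403


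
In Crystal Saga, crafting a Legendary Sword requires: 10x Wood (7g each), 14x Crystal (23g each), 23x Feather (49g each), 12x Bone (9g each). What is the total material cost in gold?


Cost breakdown:
  Wood: 10 * 7 = 70
  Crystal: 14 * 23 = 322
  Feather: 23 * 49 = 1127
  Bone: 12 * 9 = 108
Total = 70 + 322 + 1127 + 108 = 1627

1627 gold


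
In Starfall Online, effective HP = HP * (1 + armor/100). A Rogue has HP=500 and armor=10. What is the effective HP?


EHP = 500 * (1 + 10/100)
= 500 * (1 + 0.1)
= 500 * 1.1
= 550.0

550.0 EHP


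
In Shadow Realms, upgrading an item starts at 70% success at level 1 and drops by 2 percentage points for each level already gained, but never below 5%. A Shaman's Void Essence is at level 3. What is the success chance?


raw_rate = 70 - 2 * (3 - 1)
= 70 - 2 * 2
= 70 - 4
= 66
Apply floor: max(66, 5) = 66%

66%


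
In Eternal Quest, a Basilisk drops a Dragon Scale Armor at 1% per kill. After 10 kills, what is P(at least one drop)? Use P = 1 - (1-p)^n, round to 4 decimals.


P(at least one) = 1 - P(none) = 1 - (1-p)^n
p = 1/100 = 0.01
1 - p = 0.99
(1 - p)^10 = 0.99^10 = 0.904382
P(at least one) = 1 - 0.904382 = 0.0956

0.0956


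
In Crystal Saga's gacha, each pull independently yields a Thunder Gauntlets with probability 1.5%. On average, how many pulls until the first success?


Expected pulls for a geometric distribution = 1/p = 100 / rate%
= 100 / 1.5
= 66.67

66.67 pulls


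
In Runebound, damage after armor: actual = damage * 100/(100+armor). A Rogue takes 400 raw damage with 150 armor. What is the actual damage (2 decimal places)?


actual = 400 * 100 / (100 + 150)
= 400 * 100 / 250
= 40000 / 250
= 160.00

160.00 damage


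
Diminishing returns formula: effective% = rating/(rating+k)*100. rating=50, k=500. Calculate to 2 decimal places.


effective% = rating / (rating + k) * 100
= 50 / (50 + 500) * 100
= 50 / 550 * 100
= 0.090909 * 100
= 9.09%

9.09%


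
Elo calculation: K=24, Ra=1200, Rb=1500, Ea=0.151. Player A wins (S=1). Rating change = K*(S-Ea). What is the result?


Elo update: delta = K * (S - Ea), where S = 1 (wins)
S - Ea = 1 - 0.151 = 0.849
Rating change = 24 * 0.849
= 20.38

20.38 rating points


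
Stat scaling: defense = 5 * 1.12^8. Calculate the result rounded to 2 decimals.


value = base * growth^level
= 5 * 1.12^8
= 5 * 2.475963
= 12.38

12.38 defense


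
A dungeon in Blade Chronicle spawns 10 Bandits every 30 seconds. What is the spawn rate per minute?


Spawns per minute = count * (60 / interval)
= 10 * (60 / 30)
= 10 * 2.0
= 20.0

20.0 per minute


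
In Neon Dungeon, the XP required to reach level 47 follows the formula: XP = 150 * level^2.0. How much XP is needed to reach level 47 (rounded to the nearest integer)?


XP = 150 * level^2.0
Substitute level = 47:
XP = 150 * 47^2.0
= 150 * 2209.0
= 331350

331350 XP


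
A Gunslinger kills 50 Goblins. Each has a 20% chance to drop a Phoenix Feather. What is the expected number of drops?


Expected drops = kills * (drop_rate / 100)
= 50 * (20 / 100)
= 50 * 0.2
= 10.0

10.0 drops


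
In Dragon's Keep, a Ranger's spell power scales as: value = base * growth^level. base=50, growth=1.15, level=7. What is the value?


value = base * growth^level
= 50 * 1.15^7
= 50 * 2.66002
= 133.00

133.00 spell power


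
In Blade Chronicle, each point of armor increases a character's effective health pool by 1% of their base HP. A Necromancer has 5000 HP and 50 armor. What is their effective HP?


EHP = 5000 * (1 + 50/100)
= 5000 * (1 + 0.5)
= 5000 * 1.5
= 7500.0

7500.0 EHP


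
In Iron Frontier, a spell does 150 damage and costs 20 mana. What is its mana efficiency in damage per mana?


Efficiency = damage / mana
= 150 / 20
= 7.50

7.50 dmg/mana


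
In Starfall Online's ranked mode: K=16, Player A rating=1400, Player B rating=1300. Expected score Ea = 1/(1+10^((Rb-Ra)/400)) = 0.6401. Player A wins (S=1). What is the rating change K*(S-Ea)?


Elo update: delta = K * (S - Ea), where S = 1 (wins)
S - Ea = 1 - 0.6401 = 0.3599
Rating change = 16 * 0.3599
= 5.76

5.76 rating points


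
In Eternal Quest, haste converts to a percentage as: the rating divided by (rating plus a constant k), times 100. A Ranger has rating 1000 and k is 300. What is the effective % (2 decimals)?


effective% = rating / (rating + k) * 100
= 1000 / (1000 + 300) * 100
= 1000 / 1300 * 100
= 0.769231 * 100
= 76.92%

76.92%


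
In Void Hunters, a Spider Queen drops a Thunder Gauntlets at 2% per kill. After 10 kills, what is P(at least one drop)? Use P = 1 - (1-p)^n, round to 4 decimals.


P(at least one) = 1 - P(none) = 1 - (1-p)^n
p = 2/100 = 0.02
1 - p = 0.98
(1 - p)^10 = 0.98^10 = 0.817073
P(at least one) = 1 - 0.817073 = 0.1829

0.1829


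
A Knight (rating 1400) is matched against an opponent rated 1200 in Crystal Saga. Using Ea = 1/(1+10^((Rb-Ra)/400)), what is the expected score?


Elo expected score: Ea = 1/(1 + 10^((Rb-Ra)/400))
Rb - Ra = 1200 - 1400 = -200
(Rb-Ra)/400 = -200/400 = -0.5
10^-0.5 = 0.316228
Ea = 1/(1 + 0.316228) = 1/1.316228 = 0.7597

0.7597


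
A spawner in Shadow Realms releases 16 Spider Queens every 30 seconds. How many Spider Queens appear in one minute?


Spawns per minute = count * (60 / interval)
= 16 * (60 / 30)
= 16 * 2.0
= 32.0

32.0 per minute


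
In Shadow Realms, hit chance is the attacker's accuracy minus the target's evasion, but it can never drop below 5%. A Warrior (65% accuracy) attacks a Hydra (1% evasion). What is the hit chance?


accuracy - evasion = 65 - 1 = 64
Apply floor: max(64, 5) = 64
Hit chance = 64%

64%


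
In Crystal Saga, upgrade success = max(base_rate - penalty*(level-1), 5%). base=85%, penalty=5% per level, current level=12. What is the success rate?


raw_rate = 85 - 5 * (12 - 1)
= 85 - 5 * 11
= 85 - 55
= 30
Apply floor: max(30, 5) = 30%

30%


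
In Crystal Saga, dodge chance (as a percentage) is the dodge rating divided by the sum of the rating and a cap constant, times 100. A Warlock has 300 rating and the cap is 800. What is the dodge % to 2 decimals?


dodge% = 300 / (300 + 800) * 100
= 300 / 1100 * 100
= 0.272727 * 100
= 27.27%

27.27%


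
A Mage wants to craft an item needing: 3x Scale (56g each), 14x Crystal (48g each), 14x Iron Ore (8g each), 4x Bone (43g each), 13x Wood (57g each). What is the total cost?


Cost breakdown:
  Scale: 3 * 56 = 168
  Crystal: 14 * 48 = 672
  Iron Ore: 14 * 8 = 112
  Bone: 4 * 43 = 172
  Wood: 13 * 57 = 741
Total = 168 + 672 + 112 + 172 + 741 = 1865

1865 gold


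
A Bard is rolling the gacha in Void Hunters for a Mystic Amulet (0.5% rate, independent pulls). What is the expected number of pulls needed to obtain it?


Expected pulls for a geometric distribution = 1/p = 100 / rate%
= 100 / 0.5
= 200.0

200.0 pulls


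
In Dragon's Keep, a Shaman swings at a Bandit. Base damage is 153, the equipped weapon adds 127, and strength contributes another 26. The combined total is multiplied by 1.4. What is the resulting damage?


Sum base + weapon + str = 153 + 127 + 26 = 306
Multiply by 1.4:
306 * 1.4 = 428.4

428.4 damage


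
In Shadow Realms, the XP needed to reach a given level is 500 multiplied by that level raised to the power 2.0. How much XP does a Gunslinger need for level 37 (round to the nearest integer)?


XP = 500 * level^2.0
Substitute level = 37:
XP = 500 * 37^2.0
= 500 * 1369.0
= 684500

684500 XP
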